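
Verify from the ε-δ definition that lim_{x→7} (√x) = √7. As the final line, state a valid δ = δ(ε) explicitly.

Fix ε > 0. We want δ > 0 such that 0 < |x − 7| < δ implies |√x − √7| < ε.
Rationalise: √x − √7 = (x − 7)/(√x + √7), so |√x − √7| = |x − 7|/(√x + √7).
Restrict δ ≤ 7 so that |x − 7| < 7 forces x > 0, and then √x + √7 > √7.
Hence |√x − √7| < |x − 7|/√7, which is < ε once |x − 7| < √7·ε.
Take δ = min(7, √7·ε). If 0 < |x − 7| < δ then x > 0 and |√x − √7| < |x − 7|/√7 < ε.

δ = min(7, √7·ε)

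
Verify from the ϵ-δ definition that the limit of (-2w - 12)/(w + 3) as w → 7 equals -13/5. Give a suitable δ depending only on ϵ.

Fix ϵ > 0. We want δ > 0 with 0 < |w − 7| < δ ⇒ |(-2w - 12)/(w + 3) + 13/5| < ϵ.
Combining over a common denominator, (-2w - 12)/(w + 3) + 13/5 = [(-2w - 12)·10 − (-26)·(w + 3)] / [10·(w + 3)] = 6(w − 7) / (10(w + 3)).
So |(-2w - 12)/(w + 3) + 13/5| = 6|w − 7| / (10·|w + 3|).
Restrict δ ≤ 5. Then |w − 7| < 5 gives |w + 3| = |(w − 7) + 10| ≥ 10 − 5 = 5.
Hence |(-2w - 12)/(w + 3) + 13/5| < 6|w − 7|/(10·5) = (3/25)|w − 7|, which is < ϵ once |w − 7| < (25/3)ϵ.
Take δ = min(5, (25/3)ϵ). Then 0 < |w − 7| < δ forces both bounds, so |(-2w - 12)/(w + 3) + 13/5| < ϵ.

δ = min(5, (25/3)ϵ)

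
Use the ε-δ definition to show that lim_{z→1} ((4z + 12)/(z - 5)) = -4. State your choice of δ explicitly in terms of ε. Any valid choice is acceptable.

Fix ε > 0. We want δ > 0 with 0 < |z − 1| < δ ⇒ |(4z + 12)/(z - 5) + 4| < ε.
Combining over a common denominator, (4z + 12)/(z - 5) + 4 = [(4z + 12)·(-4) − 16·(z - 5)] / [(-4)·(z - 5)] = -32(z − 1) / ((-4)(z - 5)).
So |(4z + 12)/(z - 5) + 4| = 32|z − 1| / (4·|z − 5|).
Require δ ≤ 2, so |z − 5| ≥ |-4| − |z − 1| > 4 − 2 = 2.
Hence |(4z + 12)/(z - 5) + 4| < 32|z − 1|/(4·2) = 4|z − 1|, which is < ε once |z − 1| < (1/4)ε.
Take δ = min(2, (1/4)ε). Then 0 < |z − 1| < δ forces both bounds, so |(4z + 12)/(z - 5) + 4| < ε.

δ = min(2, (1/4)ε)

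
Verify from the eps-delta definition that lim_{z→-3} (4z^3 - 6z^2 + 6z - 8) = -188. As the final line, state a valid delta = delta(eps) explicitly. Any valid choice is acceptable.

Let eps > 0 be given. We want delta > 0 such that 0 < |z + 3| < delta implies |(4z^3 - 6z^2 + 6z - 8) + 188| < eps.
(4z^3 - 6z^2 + 6z - 8) + 188 = 4z^3 - 6z^2 + 6z + 180 = (z + 3)(4z^2 - 18z + 60).
So |(4z^3 - 6z^2 + 6z - 8) + 188| = |z + 3|·|4z^2 - 18z + 60|.
Assume first that |z + 3| < 2, so |z| < 5. Then |4z^2 - 18z + 60| ≤ 4·5^2 + 18·5 + 60 = 250.
Hence |(4z^3 - 6z^2 + 6z - 8) + 188| ≤ 250|z + 3| < eps provided |z + 3| < eps/250.
Take delta = min(2, eps/250). Then 0 < |z + 3| < delta gives both |z + 3| < 2 and |z + 3| < eps/250, so |(4z^3 - 6z^2 + 6z - 8) + 188| < eps.

delta = min(2, eps/250)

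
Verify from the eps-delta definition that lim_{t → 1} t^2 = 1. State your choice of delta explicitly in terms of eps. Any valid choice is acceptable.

Fix eps > 0. We seek delta > 0 with 0 < |t − 1| < delta ⇒ |t^2 − 1| < eps.
Factor: t^2 − 1 = (t − 1)(t + 1), so |t^2 − 1| = |t − 1|·|t + 1|.
Impose delta ≤ 1 so that |t| < 2; then |t + 1| ≤ 3.
Hence |t^2 − 1| ≤ 3|t − 1|, which is < eps once |t − 1| < eps/3.
Take delta = min(1, eps/3). If 0 < |t − 1| < delta then both bounds hold and |t^2 − 1| ≤ 3|t − 1| < 3·(eps/3) = eps.

delta = min(1, eps/3)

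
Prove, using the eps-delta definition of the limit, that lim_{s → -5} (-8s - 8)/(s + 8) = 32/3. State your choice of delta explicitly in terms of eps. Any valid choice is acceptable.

delta = min(3/2, (9/112)eps)

Let eps > 0 be given. We want delta > 0 with 0 < |s + 5| < delta ⇒ |(-8s - 8)/(s + 8) − (32/3)| < eps.
Combining over a common denominator, (-8s - 8)/(s + 8) − (32/3) = [(-8s - 8)·3 − 32·(s + 8)] / [3·(s + 8)] = -56(s + 5) / (3(s + 8)).
So |(-8s - 8)/(s + 8) − (32/3)| = 56|s + 5| / (3·|s + 8|).
Require delta ≤ 3/2, so |s + 8| ≥ |3| − |s + 5| > 3 − 3/2 = 3/2.
Hence |(-8s - 8)/(s + 8) − (32/3)| < 56|s + 5|/(3·(3/2)) = (112/9)|s + 5|, which is < eps once |s + 5| < (9/112)eps.
Take delta = min(3/2, (9/112)eps). Then 0 < |s + 5| < delta forces both bounds, so |(-8s - 8)/(s + 8) − (32/3)| < eps.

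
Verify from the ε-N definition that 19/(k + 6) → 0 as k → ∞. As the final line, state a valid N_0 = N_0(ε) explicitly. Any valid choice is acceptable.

Let ε > 0 be given. For k ≥ 1, |19/(k + 6) − 0| = 19/(k + 6) ≤ 19/k.
We need 19/k < ε, i.e. k > 19/ε.
Take N_0 = 19/ε. If k > N_0 then |19/(k + 6)| ≤ 19/k < ε.

N_0 = 19/ε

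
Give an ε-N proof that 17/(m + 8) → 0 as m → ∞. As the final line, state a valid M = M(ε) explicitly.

M = 17/ε

Suppose ε > 0. For m ≥ 1, |17/(m + 8) − 0| = 17/(m + 8) ≤ 17/m.
We need 17/m < ε, i.e. m > 17/ε.
Take M = 17/ε. If m > M then |17/(m + 8)| ≤ 17/m < ε.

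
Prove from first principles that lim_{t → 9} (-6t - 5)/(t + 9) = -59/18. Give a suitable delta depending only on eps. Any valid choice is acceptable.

Suppose eps > 0. We want delta > 0 with 0 < |t − 9| < delta ⇒ |(-6t - 5)/(t + 9) + 59/18| < eps.
Combining over a common denominator, (-6t - 5)/(t + 9) + 59/18 = [(-6t - 5)·18 − (-59)·(t + 9)] / [18·(t + 9)] = -49(t − 9) / (18(t + 9)).
So |(-6t - 5)/(t + 9) + 59/18| = 49|t − 9| / (18·|t + 9|).
Restrict delta ≤ 9. Then |t − 9| < 9 gives |t + 9| = |(t − 9) + 18| ≥ 18 − 9 = 9.
Hence |(-6t - 5)/(t + 9) + 59/18| < 49|t − 9|/(18·9) = (49/162)|t − 9|, which is < eps once |t − 9| < (162/49)eps.
Take delta = min(9, (162/49)eps). Then 0 < |t − 9| < delta forces both bounds, so |(-6t - 5)/(t + 9) + 59/18| < eps.

delta = min(9, (162/49)eps)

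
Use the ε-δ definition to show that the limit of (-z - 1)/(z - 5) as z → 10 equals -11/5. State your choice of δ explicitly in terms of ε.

δ = min(5/2, (25/12)ε)

Let ε > 0 be given. We want δ > 0 with 0 < |z − 10| < δ ⇒ |(-z - 1)/(z - 5) + 11/5| < ε.
Combining over a common denominator, (-z - 1)/(z - 5) + 11/5 = [(-z - 1)·5 − (-11)·(z - 5)] / [5·(z - 5)] = 6(z − 10) / (5(z - 5)).
So |(-z - 1)/(z - 5) + 11/5| = 6|z − 10| / (5·|z − 5|).
Restrict δ ≤ 5/2. Then |z − 10| < 5/2 gives |z − 5| = |(z − 10) + 5| ≥ 5 − 5/2 = 5/2.
Hence |(-z - 1)/(z - 5) + 11/5| < 6|z − 10|/(5·(5/2)) = (12/25)|z − 10|, which is < ε once |z − 10| < (25/12)ε.
Take δ = min(5/2, (25/12)ε). Then 0 < |z − 10| < δ forces both bounds, so |(-z - 1)/(z - 5) + 11/5| < ε.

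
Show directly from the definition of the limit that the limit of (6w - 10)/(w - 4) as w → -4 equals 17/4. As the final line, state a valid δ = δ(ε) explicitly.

δ = min(4, (16/7)ε)

Fix ε > 0. We want δ > 0 with 0 < |w + 4| < δ ⇒ |(6w - 10)/(w - 4) − (17/4)| < ε.
Combining over a common denominator, (6w - 10)/(w - 4) − (17/4) = [(6w - 10)·(-8) − (-34)·(w - 4)] / [(-8)·(w - 4)] = -14(w + 4) / ((-8)(w - 4)).
So |(6w - 10)/(w - 4) − (17/4)| = 14|w + 4| / (8·|w − 4|).
Require δ ≤ 4, so |w − 4| ≥ |-8| − |w + 4| > 8 − 4 = 4.
Hence |(6w - 10)/(w - 4) − (17/4)| < 14|w + 4|/(8·4) = (7/16)|w + 4|, which is < ε once |w + 4| < (16/7)ε.
Take δ = min(4, (16/7)ε). Then 0 < |w + 4| < δ forces both bounds, so |(6w - 10)/(w - 4) − (17/4)| < ε.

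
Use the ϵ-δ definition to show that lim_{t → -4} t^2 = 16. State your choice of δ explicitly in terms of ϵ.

Let ϵ > 0 be given. We seek δ > 0 with 0 < |t + 4| < δ ⇒ |t^2 − 16| < ϵ.
Factor: t^2 − 16 = (t + 4)(t - 4), so |t^2 − 16| = |t + 4|·|t - 4|.
Impose δ ≤ 1 so that |t| < 5; then |t - 4| ≤ 9.
Hence |t^2 − 16| ≤ 9|t + 4|, which is < ϵ once |t + 4| < ϵ/9.
Take δ = min(1, ϵ/9). If 0 < |t + 4| < δ then both bounds hold and |t^2 − 16| ≤ 9|t + 4| < 9·(ϵ/9) = ϵ.

δ = min(1, ϵ/9)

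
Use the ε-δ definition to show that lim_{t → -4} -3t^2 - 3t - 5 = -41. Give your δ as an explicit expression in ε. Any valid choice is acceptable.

Fix ε > 0. We want δ > 0 such that 0 < |t + 4| < δ implies |(-3t^2 - 3t - 5) + 41| < ε.
(-3t^2 - 3t - 5) + 41 = -3t^2 - 3t + 36 = (t + 4)(-3t + 9).
So |(-3t^2 - 3t - 5) + 41| = |t + 4|·|-3t + 9|.
Require δ ≤ 2. Then |t + 4| < 2 gives |t| < 6, and by the triangle inequality |-3t + 9| ≤ 3·6 + 9 = 27.
Hence |(-3t^2 - 3t - 5) + 41| ≤ 27|t + 4| < ε provided |t + 4| < ε/27.
Take δ = min(2, ε/27). Then 0 < |t + 4| < δ gives both |t + 4| < 2 and |t + 4| < ε/27, so |(-3t^2 - 3t - 5) + 41| < ε.

δ = min(2, ε/27)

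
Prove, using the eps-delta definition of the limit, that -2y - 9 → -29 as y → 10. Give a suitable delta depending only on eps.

delta = eps/2

Let eps > 0 be given. We need delta > 0 so that 0 < |y − 10| < delta implies |(-2y - 9) + 29| < eps.
|(-2y - 9) + 29| = |-2y + 20| = 2|y − 10|.
So 2|y − 10| < eps exactly when |y − 10| < eps/2.
Take delta = eps/2. If 0 < |y − 10| < delta then |(-2y - 9) + 29| = 2|y − 10| < 2·(eps/2) = eps.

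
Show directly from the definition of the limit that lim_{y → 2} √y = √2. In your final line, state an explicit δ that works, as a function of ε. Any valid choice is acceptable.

Let ε > 0 be given. We want δ > 0 such that 0 < |y − 2| < δ implies |√y − √2| < ε.
Multiplying by the conjugate, |√y − √2| = |y − 2|/(√y + √2).
Restrict δ ≤ 2 so that |y − 2| < 2 forces y > 0, and then √y + √2 > √2.
Hence |√y − √2| < |y − 2|/√2, which is < ε once |y − 2| < √2·ε.
Take δ = min(2, √2·ε). If 0 < |y − 2| < δ then y > 0 and |√y − √2| < |y − 2|/√2 < ε.

δ = min(2, √2·ε)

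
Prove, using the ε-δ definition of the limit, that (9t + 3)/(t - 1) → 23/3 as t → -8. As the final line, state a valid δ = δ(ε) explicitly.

δ = min(9/2, (27/8)ε)

Suppose ε > 0. We want δ > 0 with 0 < |t + 8| < δ ⇒ |(9t + 3)/(t - 1) − (23/3)| < ε.
Combining over a common denominator, (9t + 3)/(t - 1) − (23/3) = [(9t + 3)·(-9) − (-69)·(t - 1)] / [(-9)·(t - 1)] = -12(t + 8) / ((-9)(t - 1)).
So |(9t + 3)/(t - 1) − (23/3)| = 12|t + 8| / (9·|t − 1|).
Restrict δ ≤ 9/2. Then |t + 8| < 9/2 gives |t − 1| = |(t + 8) + (-9)| ≥ 9 − 9/2 = 9/2.
Hence |(9t + 3)/(t - 1) − (23/3)| < 12|t + 8|/(9·(9/2)) = (8/27)|t + 8|, which is < ε once |t + 8| < (27/8)ε.
Take δ = min(9/2, (27/8)ε). Then 0 < |t + 8| < δ forces both bounds, so |(9t + 3)/(t - 1) − (23/3)| < ε.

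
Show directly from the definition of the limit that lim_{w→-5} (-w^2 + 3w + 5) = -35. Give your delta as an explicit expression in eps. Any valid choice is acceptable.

Suppose eps > 0. We want delta > 0 such that 0 < |w + 5| < delta implies |(-w^2 + 3w + 5) + 35| < eps.
(-w^2 + 3w + 5) + 35 = -w^2 + 3w + 40 = (w + 5)(-w + 8).
So |(-w^2 + 3w + 5) + 35| = |w + 5|·|-w + 8|.
Assume first that |w + 5| < 1, so |w| < 6. Then |-w + 8| ≤ 6 + 8 = 14.
Hence |(-w^2 + 3w + 5) + 35| ≤ 14|w + 5| < eps provided |w + 5| < eps/14.
Take delta = min(1, eps/14). Then 0 < |w + 5| < delta gives both |w + 5| < 1 and |w + 5| < eps/14, so |(-w^2 + 3w + 5) + 35| < eps.

delta = min(1, eps/14)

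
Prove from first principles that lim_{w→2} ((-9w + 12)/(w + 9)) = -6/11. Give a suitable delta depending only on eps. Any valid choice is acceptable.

Fix eps > 0. We want delta > 0 with 0 < |w − 2| < delta ⇒ |(-9w + 12)/(w + 9) + 6/11| < eps.
Combining over a common denominator, (-9w + 12)/(w + 9) + 6/11 = [(-9w + 12)·11 − (-6)·(w + 9)] / [11·(w + 9)] = -93(w − 2) / (11(w + 9)).
So |(-9w + 12)/(w + 9) + 6/11| = 93|w − 2| / (11·|w + 9|).
Require delta ≤ 11/2, so |w + 9| ≥ |11| − |w − 2| > 11 − 11/2 = 11/2.
Hence |(-9w + 12)/(w + 9) + 6/11| < 93|w − 2|/(11·(11/2)) = (186/121)|w − 2|, which is < eps once |w − 2| < (121/186)eps.
Take delta = min(11/2, (121/186)eps). Then 0 < |w − 2| < delta forces both bounds, so |(-9w + 12)/(w + 9) + 6/11| < eps.

delta = min(11/2, (121/186)eps)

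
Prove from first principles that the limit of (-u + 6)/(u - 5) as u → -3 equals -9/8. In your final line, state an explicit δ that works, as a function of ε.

Fix ε > 0. We want δ > 0 with 0 < |u + 3| < δ ⇒ |(-u + 6)/(u - 5) + 9/8| < ε.
Combining over a common denominator, (-u + 6)/(u - 5) + 9/8 = [(-u + 6)·(-8) − 9·(u - 5)] / [(-8)·(u - 5)] = -1(u + 3) / ((-8)(u - 5)).
So |(-u + 6)/(u - 5) + 9/8| = |u + 3| / (8·|u − 5|).
Restrict δ ≤ 4. Then |u + 3| < 4 gives |u − 5| = |(u + 3) + (-8)| ≥ 8 − 4 = 4.
Hence |(-u + 6)/(u - 5) + 9/8| < |u + 3|/(8·4) = (1/32)|u + 3|, which is < ε once |u + 3| < 32ε.
Take δ = min(4, 32ε). Then 0 < |u + 3| < δ forces both bounds, so |(-u + 6)/(u - 5) + 9/8| < ε.

δ = min(4, 32ε)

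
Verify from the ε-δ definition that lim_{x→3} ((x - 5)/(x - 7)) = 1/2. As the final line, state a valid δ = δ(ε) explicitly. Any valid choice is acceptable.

Suppose ε > 0. We want δ > 0 with 0 < |x − 3| < δ ⇒ |(x - 5)/(x - 7) − (1/2)| < ε.
Combining over a common denominator, (x - 5)/(x - 7) − (1/2) = [(x - 5)·(-4) − (-2)·(x - 7)] / [(-4)·(x - 7)] = -2(x − 3) / ((-4)(x - 7)).
So |(x - 5)/(x - 7) − (1/2)| = 2|x − 3| / (4·|x − 7|).
Restrict δ ≤ 2. Then |x − 3| < 2 gives |x − 7| = |(x − 3) + (-4)| ≥ 4 − 2 = 2.
Hence |(x - 5)/(x - 7) − (1/2)| < 2|x − 3|/(4·2) = (1/4)|x − 3|, which is < ε once |x − 3| < 4ε.
Take δ = min(2, 4ε). Then 0 < |x − 3| < δ forces both bounds, so |(x - 5)/(x - 7) − (1/2)| < ε.

δ = min(2, 4ε)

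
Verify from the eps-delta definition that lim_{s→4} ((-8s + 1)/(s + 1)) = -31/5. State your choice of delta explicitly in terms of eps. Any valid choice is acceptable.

delta = min(5/2, (25/18)eps)

Let eps > 0. We want delta > 0 with 0 < |s − 4| < delta ⇒ |(-8s + 1)/(s + 1) + 31/5| < eps.
Combining over a common denominator, (-8s + 1)/(s + 1) + 31/5 = [(-8s + 1)·5 − (-31)·(s + 1)] / [5·(s + 1)] = -9(s − 4) / (5(s + 1)).
So |(-8s + 1)/(s + 1) + 31/5| = 9|s − 4| / (5·|s + 1|).
Require delta ≤ 5/2, so |s + 1| ≥ |5| − |s − 4| > 5 − 5/2 = 5/2.
Hence |(-8s + 1)/(s + 1) + 31/5| < 9|s − 4|/(5·(5/2)) = (18/25)|s − 4|, which is < eps once |s − 4| < (25/18)eps.
Take delta = min(5/2, (25/18)eps). Then 0 < |s − 4| < delta forces both bounds, so |(-8s + 1)/(s + 1) + 31/5| < eps.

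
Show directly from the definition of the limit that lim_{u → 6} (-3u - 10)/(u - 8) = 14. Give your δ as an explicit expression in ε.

Suppose ε > 0. We want δ > 0 with 0 < |u − 6| < δ ⇒ |(-3u - 10)/(u - 8) − 14| < ε.
Combining over a common denominator, (-3u - 10)/(u - 8) − 14 = [(-3u - 10)·(-2) − (-28)·(u - 8)] / [(-2)·(u - 8)] = 34(u − 6) / ((-2)(u - 8)).
So |(-3u - 10)/(u - 8) − 14| = 34|u − 6| / (2·|u − 8|).
Require δ ≤ 1, so |u − 8| ≥ |-2| − |u − 6| > 2 − 1 = 1.
Hence |(-3u - 10)/(u - 8) − 14| < 34|u − 6|/(2·1) = 17|u − 6|, which is < ε once |u − 6| < (1/17)ε.
Take δ = min(1, (1/17)ε). Then 0 < |u − 6| < δ forces both bounds, so |(-3u - 10)/(u - 8) − 14| < ε.

δ = min(1, (1/17)ε)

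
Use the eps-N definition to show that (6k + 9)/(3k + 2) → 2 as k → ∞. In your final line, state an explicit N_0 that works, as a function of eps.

N_0 = (5/3)/eps

Fix eps > 0. For k ≥ 1, |(6k + 9)/(3k + 2) − 2| = |15|/(3(3k + 2)) = 15/(3(3k + 2)).
Since 3k + 2 ≥ 3k for k ≥ 1, this is ≤ 15/(3·3k) = (5/3)/k.
So |(6k + 9)/(3k + 2) − 2| < eps whenever k > (5/3)/eps.
Take N_0 = (5/3)/eps. If k > N_0 then |(6k + 9)/(3k + 2) − 2| ≤ (5/3)/k < eps.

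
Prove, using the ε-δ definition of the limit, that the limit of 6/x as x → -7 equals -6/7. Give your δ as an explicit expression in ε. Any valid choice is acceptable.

Let ε > 0. We seek δ > 0 such that 0 < |x + 7| < δ implies |6/x + 6/7| < ε.
|6/x + 6/7| = 6·|-7 − x|/(7·|x|) = 6|x + 7|/(7|x|).
Require δ ≤ 7/2 so that |x| > 7 − 7/2 = 7/2, hence 7|x| > 49/2.
Then |6/x + 6/7| < 6|x + 7|/(49/2), which is < ε when |x + 7| < (49/12)ε.
Take δ = min(7/2, (49/12)ε). Then 0 < |x + 7| < δ gives both |x + 7| < 7/2 and |x + 7| < (49/12)ε, so |6/x + 6/7| < ε.

δ = min(7/2, (49/12)ε)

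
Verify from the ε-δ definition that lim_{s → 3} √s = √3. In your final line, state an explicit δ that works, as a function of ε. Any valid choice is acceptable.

Fix ε > 0. We want δ > 0 such that 0 < |s − 3| < δ implies |√s − √3| < ε.
Rationalise: √s − √3 = (s − 3)/(√s + √3), so |√s − √3| = |s − 3|/(√s + √3).
Restrict δ ≤ 3 so that |s − 3| < 3 forces s > 0, and then √s + √3 > √3.
Hence |√s − √3| < |s − 3|/√3, which is < ε once |s − 3| < √3·ε.
Take δ = min(3, √3·ε). If 0 < |s − 3| < δ then s > 0 and |√s − √3| < |s − 3|/√3 < ε.

δ = min(3, √3·ε)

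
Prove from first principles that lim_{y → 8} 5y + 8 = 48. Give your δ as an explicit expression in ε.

δ = ε/5

Let ε > 0. We need δ > 0 so that 0 < |y − 8| < δ implies |(5y + 8) − 48| < ε.
Since (5y + 8) − 48 = 5(y − 8), we have |(5y + 8) − 48| = 5|y − 8|.
Thus it suffices that |y − 8| < ε/5.
Take δ = ε/5. If 0 < |y − 8| < δ then |(5y + 8) − 48| = 5|y − 8| < 5·(ε/5) = ε.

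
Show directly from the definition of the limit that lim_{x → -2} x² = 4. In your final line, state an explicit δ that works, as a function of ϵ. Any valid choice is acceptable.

Let ϵ > 0 be given. We seek δ > 0 with 0 < |x + 2| < δ ⇒ |x² − 4| < ϵ.
Factor: x² − 4 = (x + 2)(x - 2), so |x² − 4| = |x + 2|·|x - 2|.
Impose δ ≤ 2 so that |x| < 4; then |x - 2| ≤ 6.
Hence |x² − 4| ≤ 6|x + 2|, which is < ϵ once |x + 2| < ϵ/6.
Take δ = min(2, ϵ/6). If 0 < |x + 2| < δ then both bounds hold and |x² − 4| ≤ 6|x + 2| < 6·(ϵ/6) = ϵ.

δ = min(2, ϵ/6)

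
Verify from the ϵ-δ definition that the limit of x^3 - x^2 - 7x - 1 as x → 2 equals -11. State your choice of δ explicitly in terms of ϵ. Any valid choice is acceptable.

δ = min(1, ϵ/17)

Let ϵ > 0. We want δ > 0 such that 0 < |x − 2| < δ implies |(x^3 - x^2 - 7x - 1) + 11| < ϵ.
(x^3 - x^2 - 7x - 1) + 11 = x^3 - x^2 - 7x + 10 = (x − 2)(x^2 + x - 5).
So |(x^3 - x^2 - 7x - 1) + 11| = |x − 2|·|x^2 + x - 5|.
Assume first that |x − 2| < 1, so |x| < 3. Then |x^2 + x - 5| ≤ 3^2 + 3 + 5 = 17.
Hence |(x^3 - x^2 - 7x - 1) + 11| ≤ 17|x − 2| < ϵ provided |x − 2| < ϵ/17.
Choosing δ = min(1, ϵ/17) ensures both conditions, hence |(x^3 - x^2 - 7x - 1) + 11| < ϵ.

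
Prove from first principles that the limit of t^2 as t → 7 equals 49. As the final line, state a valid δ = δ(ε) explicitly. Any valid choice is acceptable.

δ = min(1, ε/15)

Let ε > 0 be given. We seek δ > 0 with 0 < |t − 7| < δ ⇒ |t^2 − 49| < ε.
Factor: t^2 − 49 = (t − 7)(t + 7), so |t^2 − 49| = |t − 7|·|t + 7|.
Impose δ ≤ 1 so that |t| < 8; then |t + 7| ≤ 15.
Hence |t^2 − 49| ≤ 15|t − 7|, which is < ε once |t − 7| < ε/15.
Take δ = min(1, ε/15). If 0 < |t − 7| < δ then both bounds hold and |t^2 − 49| ≤ 15|t − 7| < 15·(ε/15) = ε.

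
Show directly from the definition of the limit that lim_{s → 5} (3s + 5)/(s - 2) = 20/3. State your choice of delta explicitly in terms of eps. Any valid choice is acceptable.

Suppose eps > 0. We want delta > 0 with 0 < |s − 5| < delta ⇒ |(3s + 5)/(s - 2) − (20/3)| < eps.
Combining over a common denominator, (3s + 5)/(s - 2) − (20/3) = [(3s + 5)·3 − 20·(s - 2)] / [3·(s - 2)] = -11(s − 5) / (3(s - 2)).
So |(3s + 5)/(s - 2) − (20/3)| = 11|s − 5| / (3·|s − 2|).
Require delta ≤ 3/2, so |s − 2| ≥ |3| − |s − 5| > 3 − 3/2 = 3/2.
Hence |(3s + 5)/(s - 2) − (20/3)| < 11|s − 5|/(3·(3/2)) = (22/9)|s − 5|, which is < eps once |s − 5| < (9/22)eps.
Take delta = min(3/2, (9/22)eps). Then 0 < |s − 5| < delta forces both bounds, so |(3s + 5)/(s - 2) − (20/3)| < eps.

delta = min(3/2, (9/22)eps)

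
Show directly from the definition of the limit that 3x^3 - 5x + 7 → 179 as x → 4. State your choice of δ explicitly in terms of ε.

δ = min(1, ε/178)

Let ε > 0 be given. We want δ > 0 such that 0 < |x − 4| < δ implies |(3x^3 - 5x + 7) − 179| < ε.
(3x^3 - 5x + 7) − 179 = 3x^3 - 5x - 172 = (x − 4)(3x^2 + 12x + 43).
So |(3x^3 - 5x + 7) − 179| = |x − 4|·|3x^2 + 12x + 43|.
Require δ ≤ 1. Then |x − 4| < 1 gives |x| < 5, and by the triangle inequality |3x^2 + 12x + 43| ≤ 3·5^2 + 12·5 + 43 = 178.
Hence |(3x^3 - 5x + 7) − 179| ≤ 178|x − 4| < ε provided |x − 4| < ε/178.
Choosing δ = min(1, ε/178) ensures both conditions, hence |(3x^3 - 5x + 7) − 179| < ε.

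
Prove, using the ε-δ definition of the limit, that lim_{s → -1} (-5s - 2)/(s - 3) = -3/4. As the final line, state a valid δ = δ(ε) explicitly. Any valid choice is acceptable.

Suppose ε > 0. We want δ > 0 with 0 < |s + 1| < δ ⇒ |(-5s - 2)/(s - 3) + 3/4| < ε.
Combining over a common denominator, (-5s - 2)/(s - 3) + 3/4 = [(-5s - 2)·(-4) − 3·(s - 3)] / [(-4)·(s - 3)] = 17(s + 1) / ((-4)(s - 3)).
So |(-5s - 2)/(s - 3) + 3/4| = 17|s + 1| / (4·|s − 3|).
Require δ ≤ 2, so |s − 3| ≥ |-4| − |s + 1| > 4 − 2 = 2.
Hence |(-5s - 2)/(s - 3) + 3/4| < 17|s + 1|/(4·2) = (17/8)|s + 1|, which is < ε once |s + 1| < (8/17)ε.
Take δ = min(2, (8/17)ε). Then 0 < |s + 1| < δ forces both bounds, so |(-5s - 2)/(s - 3) + 3/4| < ε.

δ = min(2, (8/17)ε)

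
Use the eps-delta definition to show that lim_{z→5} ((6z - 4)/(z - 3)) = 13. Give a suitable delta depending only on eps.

Let eps > 0. We want delta > 0 with 0 < |z − 5| < delta ⇒ |(6z - 4)/(z - 3) − 13| < eps.
Combining over a common denominator, (6z - 4)/(z - 3) − 13 = [(6z - 4)·2 − 26·(z - 3)] / [2·(z - 3)] = -14(z − 5) / (2(z - 3)).
So |(6z - 4)/(z - 3) − 13| = 14|z − 5| / (2·|z − 3|).
Restrict delta ≤ 1. Then |z − 5| < 1 gives |z − 3| = |(z − 5) + 2| ≥ 2 − 1 = 1.
Hence |(6z - 4)/(z - 3) − 13| < 14|z − 5|/(2·1) = 7|z − 5|, which is < eps once |z − 5| < (1/7)eps.
Take delta = min(1, (1/7)eps). Then 0 < |z − 5| < delta forces both bounds, so |(6z - 4)/(z - 3) − 13| < eps.

delta = min(1, (1/7)eps)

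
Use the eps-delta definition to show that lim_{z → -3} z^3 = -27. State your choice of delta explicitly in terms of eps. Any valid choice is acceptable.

Let eps > 0 be given. We seek delta > 0 with 0 < |z + 3| < delta ⇒ |z^3 + 27| < eps.
Factor: z^3 + 27 = (z + 3)(z^2 - 3z + 9), so |z^3 + 27| = |z + 3|·|z^2 - 3z + 9|.
Impose delta ≤ 1 so that |z| < 4; then |z^2 - 3z + 9| ≤ 37.
Hence |z^3 + 27| ≤ 37|z + 3|, which is < eps once |z + 3| < eps/37.
Take delta = min(1, eps/37). If 0 < |z + 3| < delta then both bounds hold and |z^3 + 27| ≤ 37|z + 3| < 37·(eps/37) = eps.

delta = min(1, eps/37)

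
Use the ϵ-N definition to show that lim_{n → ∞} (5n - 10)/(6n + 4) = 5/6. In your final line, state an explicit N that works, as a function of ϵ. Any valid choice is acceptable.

N = (20/9)/ϵ

Suppose ϵ > 0. For n ≥ 1, |(5n - 10)/(6n + 4) − (5/6)| = |-80|/(6(6n + 4)) = 80/(6(6n + 4)).
Since 6n + 4 ≥ 6n for n ≥ 1, this is ≤ 80/(6·6n) = (20/9)/n.
So |(5n - 10)/(6n + 4) − (5/6)| < ϵ whenever n > (20/9)/ϵ.
Take N = (20/9)/ϵ. If n > N then |(5n - 10)/(6n + 4) − (5/6)| ≤ (20/9)/n < ϵ.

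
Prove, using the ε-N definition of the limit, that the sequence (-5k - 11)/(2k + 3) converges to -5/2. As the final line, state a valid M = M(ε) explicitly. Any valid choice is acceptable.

M = (7/4)/ε

Let ε > 0 be given. For k ≥ 1, |(-5k - 11)/(2k + 3) + 5/2| = |-7|/(2(2k + 3)) = 7/(2(2k + 3)).
Since 2k + 3 ≥ 2k for k ≥ 1, this is ≤ 7/(2·2k) = (7/4)/k.
So |(-5k - 11)/(2k + 3) + 5/2| < ε whenever k > (7/4)/ε.
Take M = (7/4)/ε. If k > M then |(-5k - 11)/(2k + 3) + 5/2| ≤ (7/4)/k < ε.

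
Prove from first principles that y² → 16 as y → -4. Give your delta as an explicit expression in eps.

delta = min(1, eps/9)

Let eps > 0 be given. We seek delta > 0 with 0 < |y + 4| < delta ⇒ |y² − 16| < eps.
Factor: y² − 16 = (y + 4)(y - 4), so |y² − 16| = |y + 4|·|y - 4|.
Impose delta ≤ 1 so that |y| < 5; then |y - 4| ≤ 9.
Hence |y² − 16| ≤ 9|y + 4|, which is < eps once |y + 4| < eps/9.
Take delta = min(1, eps/9). If 0 < |y + 4| < delta then both bounds hold and |y² − 16| ≤ 9|y + 4| < 9·(eps/9) = eps.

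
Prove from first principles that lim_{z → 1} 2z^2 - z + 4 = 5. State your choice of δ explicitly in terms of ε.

δ = min(2, ε/7)

Let ε > 0. We want δ > 0 such that 0 < |z − 1| < δ implies |(2z^2 - z + 4) − 5| < ε.
(2z^2 - z + 4) − 5 = 2z^2 - z - 1 = (z − 1)(2z + 1).
So |(2z^2 - z + 4) − 5| = |z − 1|·|2z + 1|.
Require δ ≤ 2. Then |z − 1| < 2 gives |z| < 3, and by the triangle inequality |2z + 1| ≤ 2·3 + 1 = 7.
Hence |(2z^2 - z + 4) − 5| ≤ 7|z − 1| < ε provided |z − 1| < ε/7.
Choosing δ = min(2, ε/7) ensures both conditions, hence |(2z^2 - z + 4) − 5| < ε.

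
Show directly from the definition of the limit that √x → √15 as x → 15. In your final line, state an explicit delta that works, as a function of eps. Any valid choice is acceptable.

Let eps > 0 be given. We want delta > 0 such that 0 < |x − 15| < delta implies |√x − √15| < eps.
Multiplying by the conjugate, |√x − √15| = |x − 15|/(√x + √15).
Restrict delta ≤ 15 so that |x − 15| < 15 forces x > 0, and then √x + √15 > √15.
Hence |√x − √15| < |x − 15|/√15, which is < eps once |x − 15| < √15·eps.
Take delta = min(15, √15·eps). If 0 < |x − 15| < delta then x > 0 and |√x − √15| < |x − 15|/√15 < eps.

delta = min(15, √15·eps)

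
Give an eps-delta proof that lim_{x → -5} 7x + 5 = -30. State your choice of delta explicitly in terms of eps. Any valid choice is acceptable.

delta = eps/7

Fix eps > 0. We need delta > 0 so that 0 < |x + 5| < delta implies |(7x + 5) + 30| < eps.
|(7x + 5) + 30| = |7x + 35| = 7|x + 5|.
So 7|x + 5| < eps exactly when |x + 5| < eps/7.
Choosing delta = eps/7 gives |(7x + 5) + 30| = 7|x + 5| < eps whenever |x + 5| < delta.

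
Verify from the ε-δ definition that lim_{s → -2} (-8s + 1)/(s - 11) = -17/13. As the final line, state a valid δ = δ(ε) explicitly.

δ = min(13/2, (169/174)ε)

Let ε > 0 be given. We want δ > 0 with 0 < |s + 2| < δ ⇒ |(-8s + 1)/(s - 11) + 17/13| < ε.
Combining over a common denominator, (-8s + 1)/(s - 11) + 17/13 = [(-8s + 1)·(-13) − 17·(s - 11)] / [(-13)·(s - 11)] = 87(s + 2) / ((-13)(s - 11)).
So |(-8s + 1)/(s - 11) + 17/13| = 87|s + 2| / (13·|s − 11|).
Restrict δ ≤ 13/2. Then |s + 2| < 13/2 gives |s − 11| = |(s + 2) + (-13)| ≥ 13 − 13/2 = 13/2.
Hence |(-8s + 1)/(s - 11) + 17/13| < 87|s + 2|/(13·(13/2)) = (174/169)|s + 2|, which is < ε once |s + 2| < (169/174)ε.
Take δ = min(13/2, (169/174)ε). Then 0 < |s + 2| < δ forces both bounds, so |(-8s + 1)/(s - 11) + 17/13| < ε.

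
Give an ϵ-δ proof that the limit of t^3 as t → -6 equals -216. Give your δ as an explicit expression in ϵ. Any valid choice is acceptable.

δ = min(1, ϵ/127)

Let ϵ > 0 be given. We seek δ > 0 with 0 < |t + 6| < δ ⇒ |t^3 + 216| < ϵ.
Factor: t^3 + 216 = (t + 6)(t^2 - 6t + 36), so |t^3 + 216| = |t + 6|·|t^2 - 6t + 36|.
Impose δ ≤ 1 so that |t| < 7; then |t^2 - 6t + 36| ≤ 127.
Hence |t^3 + 216| ≤ 127|t + 6|, which is < ϵ once |t + 6| < ϵ/127.
Take δ = min(1, ϵ/127). If 0 < |t + 6| < δ then both bounds hold and |t^3 + 216| ≤ 127|t + 6| < 127·(ϵ/127) = ϵ.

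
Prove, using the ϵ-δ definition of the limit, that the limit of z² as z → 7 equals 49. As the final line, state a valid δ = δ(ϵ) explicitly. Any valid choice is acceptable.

Suppose ϵ > 0. We seek δ > 0 with 0 < |z − 7| < δ ⇒ |z² − 49| < ϵ.
Factor: z² − 49 = (z − 7)(z + 7), so |z² − 49| = |z − 7|·|z + 7|.
Impose δ ≤ 1 so that |z| < 8; then |z + 7| ≤ 15.
Hence |z² − 49| ≤ 15|z − 7|, which is < ϵ once |z − 7| < ϵ/15.
Take δ = min(1, ϵ/15). If 0 < |z − 7| < δ then both bounds hold and |z² − 49| ≤ 15|z − 7| < 15·(ϵ/15) = ϵ.

δ = min(1, ϵ/15)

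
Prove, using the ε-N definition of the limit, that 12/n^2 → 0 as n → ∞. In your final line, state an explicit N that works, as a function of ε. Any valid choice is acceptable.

Let ε > 0 be given. For n ≥ 1, |12/n^2 − 0| = 12/n^2.
12/n^2 < ε ⇔ n^2 > 12/ε ⇔ n > (12/ε)^{1/2}.
Take N = (12/ε)^{1/2}. Then n > N implies 12/n^2 < ε.

N = (12/ε)^{1/2}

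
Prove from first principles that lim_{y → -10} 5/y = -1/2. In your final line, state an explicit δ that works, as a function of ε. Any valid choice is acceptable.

δ = min(5, 10ε)

Let ε > 0. We seek δ > 0 such that 0 < |y + 10| < δ implies |5/y + 1/2| < ε.
|5/y + 1/2| = 5·|-10 − y|/(10·|y|) = 5|y + 10|/(10|y|).
Require δ ≤ 5 so that |y| > 10 − 5 = 5, hence 10|y| > 50.
Then |5/y + 1/2| < 5|y + 10|/50, which is < ε when |y + 10| < 10ε.
Take δ = min(5, 10ε). Then 0 < |y + 10| < δ gives both |y + 10| < 5 and |y + 10| < 10ε, so |5/y + 1/2| < ε.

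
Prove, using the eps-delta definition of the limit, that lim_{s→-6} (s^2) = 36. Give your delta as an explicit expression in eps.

Let eps > 0 be given. We seek delta > 0 with 0 < |s + 6| < delta ⇒ |s^2 − 36| < eps.
Factor: s^2 − 36 = (s + 6)(s - 6), so |s^2 − 36| = |s + 6|·|s - 6|.
Impose delta ≤ 1 so that |s| < 7; then |s - 6| ≤ 13.
Hence |s^2 − 36| ≤ 13|s + 6|, which is < eps once |s + 6| < eps/13.
Take delta = min(1, eps/13). If 0 < |s + 6| < delta then both bounds hold and |s^2 − 36| ≤ 13|s + 6| < 13·(eps/13) = eps.

delta = min(1, eps/13)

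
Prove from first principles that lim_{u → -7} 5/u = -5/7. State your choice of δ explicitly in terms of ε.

δ = min(7/2, (49/10)ε)

Let ε > 0. We seek δ > 0 such that 0 < |u + 7| < δ implies |5/u + 5/7| < ε.
|5/u + 5/7| = 5·|-7 − u|/(7·|u|) = 5|u + 7|/(7|u|).
Restrict δ ≤ 7/2. Then |u + 7| < 7/2 gives |u| > 7/2, so 7|u| > 49/2.
Then |5/u + 5/7| < 5|u + 7|/(49/2), which is < ε when |u + 7| < (49/10)ε.
Take δ = min(7/2, (49/10)ε). Then 0 < |u + 7| < δ gives both |u + 7| < 7/2 and |u + 7| < (49/10)ε, so |5/u + 5/7| < ε.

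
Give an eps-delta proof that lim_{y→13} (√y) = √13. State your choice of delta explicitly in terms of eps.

delta = min(13, √13·eps)

Suppose eps > 0. We want delta > 0 such that 0 < |y − 13| < delta implies |√y − √13| < eps.
Multiplying by the conjugate, |√y − √13| = |y − 13|/(√y + √13).
Restrict delta ≤ 13 so that |y − 13| < 13 forces y > 0, and then √y + √13 > √13.
Hence |√y − √13| < |y − 13|/√13, which is < eps once |y − 13| < √13·eps.
Take delta = min(13, √13·eps). If 0 < |y − 13| < delta then y > 0 and |√y − √13| < |y − 13|/√13 < eps.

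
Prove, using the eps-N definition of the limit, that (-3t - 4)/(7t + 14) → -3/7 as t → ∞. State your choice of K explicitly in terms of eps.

Fix eps > 0. We seek K > 0 such that t > K implies |(-3t - 4)/(7t + 14) + 3/7| < eps.
(-3t - 4)/(7t + 14) + 3/7 = (7(-3t - 4) − (-3)(7t + 14)) / (7(7t + 14)) = 14/(7(7t + 14)).
For t > 0 we have 7t + 14 > 7t, so |(-3t - 4)/(7t + 14) + 3/7| = 14/(7(7t + 14)) < 14/(7·7t) = (2/7)/t.
Thus |(-3t - 4)/(7t + 14) + 3/7| < eps whenever t > (2/7)/eps.
Take K = (2/7)/eps. If t > K then |(-3t - 4)/(7t + 14) + 3/7| < (2/7)/t < eps.

K = (2/7)/eps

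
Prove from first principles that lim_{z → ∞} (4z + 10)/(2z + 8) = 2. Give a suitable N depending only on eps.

N = 3/eps

Let eps > 0. We seek N > 0 such that z > N implies |(4z + 10)/(2z + 8) − 2| < eps.
(4z + 10)/(2z + 8) − 2 = (2(4z + 10) − 4(2z + 8)) / (2(2z + 8)) = -12/(2(2z + 8)).
For z > 0 we have 2z + 8 > 2z, so |(4z + 10)/(2z + 8) − 2| = 12/(2(2z + 8)) < 12/(2·2z) = 3/z.
Thus |(4z + 10)/(2z + 8) − 2| < eps whenever z > 3/eps.
Take N = 3/eps. If z > N then |(4z + 10)/(2z + 8) − 2| < 3/z < eps.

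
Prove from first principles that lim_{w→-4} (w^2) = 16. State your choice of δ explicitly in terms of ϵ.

Fix ϵ > 0. We seek δ > 0 with 0 < |w + 4| < δ ⇒ |w^2 − 16| < ϵ.
Factor: w^2 − 16 = (w + 4)(w - 4), so |w^2 − 16| = |w + 4|·|w - 4|.
Impose δ ≤ 2 so that |w| < 6; then |w - 4| ≤ 10.
Hence |w^2 − 16| ≤ 10|w + 4|, which is < ϵ once |w + 4| < ϵ/10.
Take δ = min(2, ϵ/10). If 0 < |w + 4| < δ then both bounds hold and |w^2 − 16| ≤ 10|w + 4| < 10·(ϵ/10) = ϵ.

δ = min(2, ϵ/10)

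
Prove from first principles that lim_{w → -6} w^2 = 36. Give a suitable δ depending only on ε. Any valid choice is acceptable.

Fix ε > 0. We seek δ > 0 with 0 < |w + 6| < δ ⇒ |w^2 − 36| < ε.
Factor: w^2 − 36 = (w + 6)(w - 6), so |w^2 − 36| = |w + 6|·|w - 6|.
Restrict δ ≤ 2. Then |w + 6| < 2 gives |w| < 8, so by the triangle inequality |w - 6| ≤ 8 + 6 = 14.
Hence |w^2 − 36| ≤ 14|w + 6|, which is < ε once |w + 6| < ε/14.
Take δ = min(2, ε/14). If 0 < |w + 6| < δ then both bounds hold and |w^2 − 36| ≤ 14|w + 6| < 14·(ε/14) = ε.

δ = min(2, ε/14)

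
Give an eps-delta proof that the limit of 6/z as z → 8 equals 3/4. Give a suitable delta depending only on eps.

Fix eps > 0. We seek delta > 0 such that 0 < |z − 8| < delta implies |6/z − (3/4)| < eps.
|6/z − (3/4)| = 6·|8 − z|/(8·|z|) = 6|z − 8|/(8|z|).
Require delta ≤ 4 so that |z| > 8 − 4 = 4, hence 8|z| > 32.
Then |6/z − (3/4)| < 6|z − 8|/32, which is < eps when |z − 8| < (16/3)eps.
Take delta = min(4, (16/3)eps). Then 0 < |z − 8| < delta gives both |z − 8| < 4 and |z − 8| < (16/3)eps, so |6/z − (3/4)| < eps.

delta = min(4, (16/3)eps)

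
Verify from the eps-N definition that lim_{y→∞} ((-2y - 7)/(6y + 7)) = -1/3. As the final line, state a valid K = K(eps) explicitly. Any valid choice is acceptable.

K = (7/9)/eps

Fix eps > 0. We seek K > 0 such that y > K implies |(-2y - 7)/(6y + 7) + 1/3| < eps.
(-2y - 7)/(6y + 7) + 1/3 = (6(-2y - 7) − (-2)(6y + 7)) / (6(6y + 7)) = -28/(6(6y + 7)).
For y > 0 we have 6y + 7 > 6y, so |(-2y - 7)/(6y + 7) + 1/3| = 28/(6(6y + 7)) < 28/(6·6y) = (7/9)/y.
Thus |(-2y - 7)/(6y + 7) + 1/3| < eps whenever y > (7/9)/eps.
Take K = (7/9)/eps. If y > K then |(-2y - 7)/(6y + 7) + 1/3| < (7/9)/y < eps.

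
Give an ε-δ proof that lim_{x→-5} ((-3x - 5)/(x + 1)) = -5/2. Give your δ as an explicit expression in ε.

Fix ε > 0. We want δ > 0 with 0 < |x + 5| < δ ⇒ |(-3x - 5)/(x + 1) + 5/2| < ε.
Combining over a common denominator, (-3x - 5)/(x + 1) + 5/2 = [(-3x - 5)·(-4) − 10·(x + 1)] / [(-4)·(x + 1)] = 2(x + 5) / ((-4)(x + 1)).
So |(-3x - 5)/(x + 1) + 5/2| = 2|x + 5| / (4·|x + 1|).
Restrict δ ≤ 2. Then |x + 5| < 2 gives |x + 1| = |(x + 5) + (-4)| ≥ 4 − 2 = 2.
Hence |(-3x - 5)/(x + 1) + 5/2| < 2|x + 5|/(4·2) = (1/4)|x + 5|, which is < ε once |x + 5| < 4ε.
Take δ = min(2, 4ε). Then 0 < |x + 5| < δ forces both bounds, so |(-3x - 5)/(x + 1) + 5/2| < ε.

δ = min(2, 4ε)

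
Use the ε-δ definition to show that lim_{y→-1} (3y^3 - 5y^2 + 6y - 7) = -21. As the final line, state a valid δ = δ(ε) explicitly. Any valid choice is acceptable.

Let ε > 0 be given. We want δ > 0 such that 0 < |y + 1| < δ implies |(3y^3 - 5y^2 + 6y - 7) + 21| < ε.
(3y^3 - 5y^2 + 6y - 7) + 21 = 3y^3 - 5y^2 + 6y + 14 = (y + 1)(3y^2 - 8y + 14).
So |(3y^3 - 5y^2 + 6y - 7) + 21| = |y + 1|·|3y^2 - 8y + 14|.
Require δ ≤ 1. Then |y + 1| < 1 gives |y| < 2, and by the triangle inequality |3y^2 - 8y + 14| ≤ 3·2^2 + 8·2 + 14 = 42.
Hence |(3y^3 - 5y^2 + 6y - 7) + 21| ≤ 42|y + 1| < ε provided |y + 1| < ε/42.
Take δ = min(1, ε/42). Then 0 < |y + 1| < δ gives both |y + 1| < 1 and |y + 1| < ε/42, so |(3y^3 - 5y^2 + 6y - 7) + 21| < ε.

δ = min(1, ε/42)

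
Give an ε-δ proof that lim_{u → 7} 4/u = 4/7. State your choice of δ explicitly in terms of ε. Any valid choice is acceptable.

Let ε > 0 be given. We seek δ > 0 such that 0 < |u − 7| < δ implies |4/u − (4/7)| < ε.
|4/u − (4/7)| = 4·|7 − u|/(7·|u|) = 4|u − 7|/(7|u|).
Restrict δ ≤ 7/2. Then |u − 7| < 7/2 gives |u| > 7/2, so 7|u| > 49/2.
Then |4/u − (4/7)| < 4|u − 7|/(49/2), which is < ε when |u − 7| < (49/8)ε.
Take δ = min(7/2, (49/8)ε). Then 0 < |u − 7| < δ gives both |u − 7| < 7/2 and |u − 7| < (49/8)ε, so |4/u − (4/7)| < ε.

δ = min(7/2, (49/8)ε)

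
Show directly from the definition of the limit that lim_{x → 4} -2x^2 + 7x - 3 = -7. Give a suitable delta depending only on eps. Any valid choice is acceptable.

delta = min(1, eps/11)

Let eps > 0 be given. We want delta > 0 such that 0 < |x − 4| < delta implies |(-2x^2 + 7x - 3) + 7| < eps.
(-2x^2 + 7x - 3) + 7 = -2x^2 + 7x + 4 = (x − 4)(-2x - 1).
So |(-2x^2 + 7x - 3) + 7| = |x − 4|·|-2x - 1|.
Assume first that |x − 4| < 1, so |x| < 5. Then |-2x - 1| ≤ 2·5 + 1 = 11.
Hence |(-2x^2 + 7x - 3) + 7| ≤ 11|x − 4| < eps provided |x − 4| < eps/11.
Take delta = min(1, eps/11). Then 0 < |x − 4| < delta gives both |x − 4| < 1 and |x − 4| < eps/11, so |(-2x^2 + 7x - 3) + 7| < eps.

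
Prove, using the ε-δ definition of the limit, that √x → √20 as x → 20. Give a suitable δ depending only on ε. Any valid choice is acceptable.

Let ε > 0 be given. We want δ > 0 such that 0 < |x − 20| < δ implies |√x − √20| < ε.
Rationalise: √x − √20 = (x − 20)/(√x + √20), so |√x − √20| = |x − 20|/(√x + √20).
Restrict δ ≤ 20 so that |x − 20| < 20 forces x > 0, and then √x + √20 > √20.
Hence |√x − √20| < |x − 20|/√20, which is < ε once |x − 20| < √20·ε.
Take δ = min(20, √20·ε). If 0 < |x − 20| < δ then x > 0 and |√x − √20| < |x − 20|/√20 < ε.

δ = min(20, √20·ε)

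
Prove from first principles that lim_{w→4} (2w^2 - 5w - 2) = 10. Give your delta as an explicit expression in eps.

delta = min(2, eps/15)

Let eps > 0. We want delta > 0 such that 0 < |w − 4| < delta implies |(2w^2 - 5w - 2) − 10| < eps.
(2w^2 - 5w - 2) − 10 = 2w^2 - 5w - 12 = (w − 4)(2w + 3).
So |(2w^2 - 5w - 2) − 10| = |w − 4|·|2w + 3|.
Require delta ≤ 2. Then |w − 4| < 2 gives |w| < 6, and by the triangle inequality |2w + 3| ≤ 2·6 + 3 = 15.
Hence |(2w^2 - 5w - 2) − 10| ≤ 15|w − 4| < eps provided |w − 4| < eps/15.
Take delta = min(2, eps/15). Then 0 < |w − 4| < delta gives both |w − 4| < 2 and |w − 4| < eps/15, so |(2w^2 - 5w - 2) − 10| < eps.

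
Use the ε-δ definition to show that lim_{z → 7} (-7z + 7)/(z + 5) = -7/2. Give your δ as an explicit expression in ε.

Fix ε > 0. We want δ > 0 with 0 < |z − 7| < δ ⇒ |(-7z + 7)/(z + 5) + 7/2| < ε.
Combining over a common denominator, (-7z + 7)/(z + 5) + 7/2 = [(-7z + 7)·12 − (-42)·(z + 5)] / [12·(z + 5)] = -42(z − 7) / (12(z + 5)).
So |(-7z + 7)/(z + 5) + 7/2| = 42|z − 7| / (12·|z + 5|).
Restrict δ ≤ 6. Then |z − 7| < 6 gives |z + 5| = |(z − 7) + 12| ≥ 12 − 6 = 6.
Hence |(-7z + 7)/(z + 5) + 7/2| < 42|z − 7|/(12·6) = (7/12)|z − 7|, which is < ε once |z − 7| < (12/7)ε.
Take δ = min(6, (12/7)ε). Then 0 < |z − 7| < δ forces both bounds, so |(-7z + 7)/(z + 5) + 7/2| < ε.

δ = min(6, (12/7)ε)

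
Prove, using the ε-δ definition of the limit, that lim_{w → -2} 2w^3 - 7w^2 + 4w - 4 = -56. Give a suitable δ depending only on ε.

Suppose ε > 0. We want δ > 0 such that 0 < |w + 2| < δ implies |(2w^3 - 7w^2 + 4w - 4) + 56| < ε.
(2w^3 - 7w^2 + 4w - 4) + 56 = 2w^3 - 7w^2 + 4w + 52 = (w + 2)(2w^2 - 11w + 26).
So |(2w^3 - 7w^2 + 4w - 4) + 56| = |w + 2|·|2w^2 - 11w + 26|.
Assume first that |w + 2| < 1, so |w| < 3. Then |2w^2 - 11w + 26| ≤ 2·3^2 + 11·3 + 26 = 77.
Hence |(2w^3 - 7w^2 + 4w - 4) + 56| ≤ 77|w + 2| < ε provided |w + 2| < ε/77.
Choosing δ = min(1, ε/77) ensures both conditions, hence |(2w^3 - 7w^2 + 4w - 4) + 56| < ε.

δ = min(1, ε/77)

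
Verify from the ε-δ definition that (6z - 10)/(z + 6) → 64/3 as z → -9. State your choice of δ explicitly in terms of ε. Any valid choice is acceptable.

Fix ε > 0. We want δ > 0 with 0 < |z + 9| < δ ⇒ |(6z - 10)/(z + 6) − (64/3)| < ε.
Combining over a common denominator, (6z - 10)/(z + 6) − (64/3) = [(6z - 10)·(-3) − (-64)·(z + 6)] / [(-3)·(z + 6)] = 46(z + 9) / ((-3)(z + 6)).
So |(6z - 10)/(z + 6) − (64/3)| = 46|z + 9| / (3·|z + 6|).
Restrict δ ≤ 3/2. Then |z + 9| < 3/2 gives |z + 6| = |(z + 9) + (-3)| ≥ 3 − 3/2 = 3/2.
Hence |(6z - 10)/(z + 6) − (64/3)| < 46|z + 9|/(3·(3/2)) = (92/9)|z + 9|, which is < ε once |z + 9| < (9/92)ε.
Take δ = min(3/2, (9/92)ε). Then 0 < |z + 9| < δ forces both bounds, so |(6z - 10)/(z + 6) − (64/3)| < ε.

δ = min(3/2, (9/92)ε)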